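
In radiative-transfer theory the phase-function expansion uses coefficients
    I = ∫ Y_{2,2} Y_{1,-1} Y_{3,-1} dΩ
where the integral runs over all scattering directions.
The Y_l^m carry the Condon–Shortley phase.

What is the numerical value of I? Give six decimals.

Checks pass: Σm=0; 6 even; l₃=3∈[1,3].
(2·2+1)(2·1+1)(2·3+1) = 105
Δ: 0! 4! 2! / 7! → 1/105
sum: t=0:+1/4 = 1/4
3j²(2 1 3; 0 0 0) = Δ·Π!·Σ² = 3/35  (sign -1)
sum: t=0:+1/48 = 1/48
3j²(2 1 3; 2 -1 -1) = Δ·Π!·Σ² = 1/105  (sign +1)
combine: 4πI² = 105·3/35·1/105 = 3/35
take √, sign -1: I = -0.08258890

-0.082589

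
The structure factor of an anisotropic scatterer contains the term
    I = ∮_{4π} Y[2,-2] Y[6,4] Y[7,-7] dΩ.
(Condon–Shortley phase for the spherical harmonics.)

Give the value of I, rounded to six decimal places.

m-sum = -2 + 4 − 7 = -5 ≠ 0 ⇒ I = 0

0.000000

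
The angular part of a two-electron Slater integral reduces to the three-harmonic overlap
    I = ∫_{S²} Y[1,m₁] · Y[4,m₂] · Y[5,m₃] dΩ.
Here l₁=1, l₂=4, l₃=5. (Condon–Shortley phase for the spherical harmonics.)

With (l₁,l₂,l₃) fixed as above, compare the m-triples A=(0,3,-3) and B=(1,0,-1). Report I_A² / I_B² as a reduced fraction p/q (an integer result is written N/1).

16/15

l's match ⇒ only the (l;m) 3-j factors differ between A and B.
A: triangle coeff Δ(1,4,5) = 1/495; Σ_t [0,0]: t=0:+1/5040 = 1/5040; (3j)²=16/495 [(1 4 5; 0 3 -3)], sign=+1
B: triangle coeff Δ(1,4,5) = 1/495; Σ_t [0,0]: t=0:+1/1152 = 1/1152; (3j)²=1/33 [(1 4 5; 1 0 -1)], sign=+1
I_A²/I_B² = (16/495)/(1/33) = 16/15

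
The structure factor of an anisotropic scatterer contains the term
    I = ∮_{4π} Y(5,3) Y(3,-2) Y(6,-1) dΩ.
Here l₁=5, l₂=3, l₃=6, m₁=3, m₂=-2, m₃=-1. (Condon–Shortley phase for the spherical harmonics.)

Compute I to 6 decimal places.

Rules hold: Σm=0, L=14 even, 2≤6≤8.
N = 11·7·13 = 1001
Δ = 2!·8!·4!/15! = 1/675675
Racah Σ t=0..2: t=0:+1/8640 t=1:−1/2304 t=2:+1/8640 = -7/34560
⇒ 3j(5 3 6; 0 0 0)² = 7/429, sgn -1
Racah Σ t=0..1: t=0:+1/17280 t=1:−1/120960 = 1/20160
⇒ 3j(5 3 6; 3 -2 -1)² = 64/3003, sgn -1
4πI² = N·(3j₀)²·(3jₘ)² = 448/1287
I = +1·√(0.348096/4π) = 0.16643505

0.166435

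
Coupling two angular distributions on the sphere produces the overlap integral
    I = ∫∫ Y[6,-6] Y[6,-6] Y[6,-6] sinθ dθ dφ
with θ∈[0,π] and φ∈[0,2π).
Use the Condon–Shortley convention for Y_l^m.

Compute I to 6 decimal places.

-6 − 6 − 6 = -18 ≠ 0: azimuthal integral kills it; I = 0

0.000000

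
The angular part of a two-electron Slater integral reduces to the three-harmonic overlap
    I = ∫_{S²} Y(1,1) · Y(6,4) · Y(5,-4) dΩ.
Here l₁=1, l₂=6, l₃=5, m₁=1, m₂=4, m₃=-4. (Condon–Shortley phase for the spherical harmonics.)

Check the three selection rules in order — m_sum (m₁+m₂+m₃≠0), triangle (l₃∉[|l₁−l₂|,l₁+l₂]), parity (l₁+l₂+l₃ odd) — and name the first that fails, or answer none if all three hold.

m₁+m₂+m₃ = 1 + 4 − 4 = 1  ✗
triangle: |1−6|=5 ≤ l₃=5 ≤ 1+6=7
parity: l₁+l₂+l₃ = 12 is even

m_sum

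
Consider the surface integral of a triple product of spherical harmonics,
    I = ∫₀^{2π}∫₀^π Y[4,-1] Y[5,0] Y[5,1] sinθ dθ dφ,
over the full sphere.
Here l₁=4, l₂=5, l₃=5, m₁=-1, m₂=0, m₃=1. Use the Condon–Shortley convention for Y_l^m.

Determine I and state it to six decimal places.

-0.053153

Checks pass: Σm=0; 14 even; l₃=5∈[1,9].
(2·4+1)(2·5+1)(2·5+1) = 1089
Δ: 4! 4! 6! / 15! → 1/3153150
sum: t=0:+1/69120 t=1:−1/1728 t=2:+1/576 t=3:−1/1728 t=4:+1/69120 = 7/11520
3j²(4 5 5; 0 0 0) = Δ·Π!·Σ² = 2/143  (sign -1)
sum: t=1:−1/6912 t=2:+1/864 t=3:−1/1152 t=4:+1/17280 = 7/34560
3j²(4 5 5; -1 0 1) = Δ·Π!·Σ² = 1/429  (sign +1)
combine: 4πI² = 1089·2/143·1/429 = 6/169
take √, sign -1: I = -0.05315295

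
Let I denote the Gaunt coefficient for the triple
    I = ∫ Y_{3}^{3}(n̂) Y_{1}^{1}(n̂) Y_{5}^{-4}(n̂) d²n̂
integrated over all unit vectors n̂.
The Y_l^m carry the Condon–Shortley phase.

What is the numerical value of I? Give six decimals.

0.000000

triangle: need 2≤l₃≤4, have 5; I=0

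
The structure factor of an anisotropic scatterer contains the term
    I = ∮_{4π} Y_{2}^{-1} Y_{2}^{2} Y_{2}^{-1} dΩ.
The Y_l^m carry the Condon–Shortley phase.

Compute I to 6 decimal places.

0.220728

Rules hold: Σm=0, L=6 even, 0≤2≤4.
N = 5·5·5 = 125
Δ = 2!·2!·2!/7! = 1/630
Racah Σ t=0..2: t=0:+1/8 t=1:−1/1 t=2:+1/8 = -3/4
⇒ 3j(2 2 2; 0 0 0)² = 2/35, sgn -1
Racah Σ t=2..2: t=2:+1/4 = 1/4
⇒ 3j(2 2 2; -1 2 -1)² = 3/35, sgn -1
4πI² = N·(3j₀)²·(3jₘ)² = 30/49
I = +1·√(0.612245/4π) = 0.22072812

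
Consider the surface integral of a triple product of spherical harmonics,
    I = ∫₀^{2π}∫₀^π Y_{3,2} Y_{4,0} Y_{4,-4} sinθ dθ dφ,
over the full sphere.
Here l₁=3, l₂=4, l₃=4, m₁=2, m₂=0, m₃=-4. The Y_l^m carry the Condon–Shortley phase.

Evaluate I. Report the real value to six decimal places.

0.000000

2 + 0 − 4 = -2 ≠ 0: azimuthal integral kills it; I = 0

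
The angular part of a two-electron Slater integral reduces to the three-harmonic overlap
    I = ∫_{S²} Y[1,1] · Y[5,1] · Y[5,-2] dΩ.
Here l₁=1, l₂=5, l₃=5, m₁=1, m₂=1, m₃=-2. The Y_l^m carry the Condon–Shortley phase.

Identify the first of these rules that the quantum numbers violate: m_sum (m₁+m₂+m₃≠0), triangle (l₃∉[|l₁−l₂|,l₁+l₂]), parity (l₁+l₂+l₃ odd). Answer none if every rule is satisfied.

parity

azimuthal sum: 1 + 1 − 2 = 0  ✓
4 ≤ 5 ≤ 6 (triangle on l)  ✓
L = 1 + 5 + 5 = 11 (odd)  ✗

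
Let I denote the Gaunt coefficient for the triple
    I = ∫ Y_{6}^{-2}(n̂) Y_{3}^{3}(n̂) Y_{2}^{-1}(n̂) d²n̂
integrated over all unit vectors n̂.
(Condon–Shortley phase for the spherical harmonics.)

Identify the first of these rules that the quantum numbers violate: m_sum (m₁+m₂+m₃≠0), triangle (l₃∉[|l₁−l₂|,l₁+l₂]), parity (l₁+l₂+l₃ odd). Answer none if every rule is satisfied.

Σmᵢ = 0  ✓
l₃∈[|l₁−l₂|,l₁+l₂]=[3,9], have l₃=2  ✗
Σlᵢ = 11 ⇒ odd

triangle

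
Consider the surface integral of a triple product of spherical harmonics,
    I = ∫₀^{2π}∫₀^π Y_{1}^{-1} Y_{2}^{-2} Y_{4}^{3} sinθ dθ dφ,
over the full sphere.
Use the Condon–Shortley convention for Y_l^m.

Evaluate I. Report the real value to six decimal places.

0.000000

|1−2|≤4≤1+2 violated ⇒ I = 0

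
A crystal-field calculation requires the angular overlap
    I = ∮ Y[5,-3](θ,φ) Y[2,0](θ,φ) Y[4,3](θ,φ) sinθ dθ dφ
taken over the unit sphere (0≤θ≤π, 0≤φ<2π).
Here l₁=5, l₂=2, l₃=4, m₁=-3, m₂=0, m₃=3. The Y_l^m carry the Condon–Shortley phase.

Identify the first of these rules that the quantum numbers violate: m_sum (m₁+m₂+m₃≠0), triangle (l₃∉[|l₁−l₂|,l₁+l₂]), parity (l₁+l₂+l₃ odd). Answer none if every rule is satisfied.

azimuthal sum: -3 + 0 + 3 = 0  ✓
3 ≤ 4 ≤ 7 (triangle on l)  ✓
L = 5 + 2 + 4 = 11 (odd)  ✗

parity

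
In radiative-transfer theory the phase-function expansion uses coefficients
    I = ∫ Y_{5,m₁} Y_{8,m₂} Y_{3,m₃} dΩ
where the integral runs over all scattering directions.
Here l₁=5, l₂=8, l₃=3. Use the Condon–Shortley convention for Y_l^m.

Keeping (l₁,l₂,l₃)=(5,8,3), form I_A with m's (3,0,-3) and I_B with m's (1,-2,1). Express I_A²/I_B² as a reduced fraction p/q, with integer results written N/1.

Same 5,8,3: normalisation and zero-m 3j drop out of the ratio.
A: Δ: 10! 0! 6! / 17! → 1/136136; sum: t=2:+1/58060800 = 1/58060800; 3j²(5 8 3; 3 0 -3) = Δ·Π!·Σ² = 1/4862  (sign +1)
B: Δ: 10! 0! 6! / 17! → 1/136136; sum: t=4:+1/829440 = 1/829440; 3j²(5 8 3; 1 -2 1) = Δ·Π!·Σ² = 225/9724  (sign +1)
I_A²/I_B² = (1/4862)/(225/9724) = 2/225

2/225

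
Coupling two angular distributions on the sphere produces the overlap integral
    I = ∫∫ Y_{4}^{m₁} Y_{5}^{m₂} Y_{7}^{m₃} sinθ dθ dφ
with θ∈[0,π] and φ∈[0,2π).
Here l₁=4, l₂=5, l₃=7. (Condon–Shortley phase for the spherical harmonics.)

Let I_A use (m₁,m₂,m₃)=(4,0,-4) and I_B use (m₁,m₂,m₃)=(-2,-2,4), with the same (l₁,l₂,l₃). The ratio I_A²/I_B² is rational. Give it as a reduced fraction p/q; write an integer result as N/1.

l's match ⇒ only the (l;m) 3-j factors differ between A and B.
A: triangle coeff Δ(4,5,7) = 1/6126120; Σ_t [0,0]: t=0:+1/1036800 = 1/1036800; (3j)²=14/663 [(4 5 7; 4 0 -4)], sign=-1
B: triangle coeff Δ(4,5,7) = 1/6126120; Σ_t [0,2]: t=0:+1/1036800 t=1:−1/172800 t=2:+1/483840 = -1/362880; (3j)²=20/1547 [(4 5 7; -2 -2 4)], sign=+1
I_A²/I_B² = (14/663)/(20/1547) = 49/30

49/30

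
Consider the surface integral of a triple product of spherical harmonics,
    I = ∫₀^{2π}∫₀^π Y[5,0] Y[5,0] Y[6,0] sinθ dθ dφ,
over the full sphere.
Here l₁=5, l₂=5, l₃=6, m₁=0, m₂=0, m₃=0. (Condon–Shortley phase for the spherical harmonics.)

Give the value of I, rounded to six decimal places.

0.122728

Checks pass: Σm=0; 16 even; l₃=6∈[0,10].
(2·5+1)(2·5+1)(2·6+1) = 1573
Δ: 4! 6! 6! / 17! → 1/28588560
sum: t=0:+1/345600 t=1:−1/13824 t=2:+1/5184 t=3:−1/13824 t=4:+1/345600 = 7/129600
3j²(5 5 6; 0 0 0) = Δ·Π!·Σ² = 80/7293  (sign +1)
(m-triple is (0,0,0) — same symbol as above.)
combine: 4πI² = 1573·80/7293·80/7293 = 6400/33813
take √, sign +1: I = 0.12272787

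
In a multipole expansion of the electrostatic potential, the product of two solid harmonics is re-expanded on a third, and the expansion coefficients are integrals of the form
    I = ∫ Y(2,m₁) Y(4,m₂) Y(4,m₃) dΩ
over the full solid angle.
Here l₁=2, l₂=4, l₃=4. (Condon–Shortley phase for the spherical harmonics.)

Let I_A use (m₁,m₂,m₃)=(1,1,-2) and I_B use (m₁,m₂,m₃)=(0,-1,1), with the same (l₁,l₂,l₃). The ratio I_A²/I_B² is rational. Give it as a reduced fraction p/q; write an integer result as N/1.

Same 2,4,4: normalisation and zero-m 3j drop out of the ratio.
A: Δ: 2! 2! 6! / 11! → 1/13860; sum: t=0:+1/240 t=1:−1/96 = -1/160; 3j²(2 4 4; 1 1 -2) = Δ·Π!·Σ² = 27/1540  (sign -1)
B: Δ: 2! 2! 6! / 11! → 1/13860; sum: t=0:+1/144 t=1:−1/48 t=2:+1/480 = -17/1440; 3j²(2 4 4; 0 -1 1) = Δ·Π!·Σ² = 289/13860  (sign +1)
I_A²/I_B² = (27/1540)/(289/13860) = 243/289

243/289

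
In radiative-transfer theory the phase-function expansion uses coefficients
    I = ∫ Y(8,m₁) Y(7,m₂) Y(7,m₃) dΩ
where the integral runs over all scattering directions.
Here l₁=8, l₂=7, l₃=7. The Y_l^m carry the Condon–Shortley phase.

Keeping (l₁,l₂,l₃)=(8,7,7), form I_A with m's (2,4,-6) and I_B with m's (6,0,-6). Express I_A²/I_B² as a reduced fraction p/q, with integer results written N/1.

l's match ⇒ only the (l;m) 3-j factors differ between A and B.
A: triangle coeff Δ(8,7,7) = 1/22086194130; Σ_t [5,6]: t=5:−1/2612736000 t=6:+1/6967296000 = -1/4180377600; (3j)²=75/7429 [(8 7 7; 2 4 -6)], sign=+1
B: triangle coeff Δ(8,7,7) = 1/22086194130; Σ_t [1,2]: t=1:−1/18289152000 t=2:+1/6967296000 = 13/146313216000; (3j)²=2197/222870 [(8 7 7; 6 0 -6)], sign=-1
I_A²/I_B² = (75/7429)/(2197/222870) = 2250/2197

2250/2197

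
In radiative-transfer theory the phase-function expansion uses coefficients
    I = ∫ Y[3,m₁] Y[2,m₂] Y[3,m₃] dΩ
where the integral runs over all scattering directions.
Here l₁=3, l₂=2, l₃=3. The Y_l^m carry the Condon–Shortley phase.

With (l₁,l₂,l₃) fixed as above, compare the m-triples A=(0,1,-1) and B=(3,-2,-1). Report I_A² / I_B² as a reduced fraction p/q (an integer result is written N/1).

1/5

Shared (l₁,l₂,l₃)=(3,2,3): N and (l;000)² cancel in I_A²/I_B².
A: Δ = 2!·4!·2!/9! = 1/3780; Racah Σ t=1..2: t=1:−1/8 t=2:+1/12 = -1/24; ⇒ 3j(3 2 3; 0 1 -1)² = 1/210, sgn -1
B: Δ = 2!·4!·2!/9! = 1/3780; Racah Σ t=0..0: t=0:+1/96 = 1/96; ⇒ 3j(3 2 3; 3 -2 -1)² = 1/42, sgn +1
I_A²/I_B² = (1/210)/(1/42) = 1/5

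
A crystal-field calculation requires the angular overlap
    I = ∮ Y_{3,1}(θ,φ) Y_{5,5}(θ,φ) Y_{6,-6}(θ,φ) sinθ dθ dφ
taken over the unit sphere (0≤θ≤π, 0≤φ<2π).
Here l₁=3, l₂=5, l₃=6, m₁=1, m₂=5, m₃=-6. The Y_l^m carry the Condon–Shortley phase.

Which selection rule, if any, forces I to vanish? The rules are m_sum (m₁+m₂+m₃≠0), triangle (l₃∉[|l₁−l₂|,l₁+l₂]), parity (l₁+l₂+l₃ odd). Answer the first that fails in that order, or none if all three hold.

none

Σmᵢ = 0  ✓
l₃∈[|l₁−l₂|,l₁+l₂]=[2,8], have l₃=6  ✓
Σlᵢ = 14 ⇒ even  ✓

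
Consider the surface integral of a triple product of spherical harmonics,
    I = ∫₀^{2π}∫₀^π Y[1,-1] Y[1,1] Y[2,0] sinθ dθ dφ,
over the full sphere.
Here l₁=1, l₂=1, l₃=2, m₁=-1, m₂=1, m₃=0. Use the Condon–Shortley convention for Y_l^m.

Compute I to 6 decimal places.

0.126157

Rules hold: Σm=0, L=4 even, 0≤2≤2.
N = 3·3·5 = 45
Δ = 0!·2!·2!/5! = 1/30
Racah Σ t=0..0: t=0:+1/1 = 1/1
⇒ 3j(1 1 2; 0 0 0)² = 2/15, sgn +1
Racah Σ t=0..0: t=0:+1/4 = 1/4
⇒ 3j(1 1 2; -1 1 0)² = 1/30, sgn +1
4πI² = N·(3j₀)²·(3jₘ)² = 1/5
I = +1·√(0.2/4π) = 0.12615663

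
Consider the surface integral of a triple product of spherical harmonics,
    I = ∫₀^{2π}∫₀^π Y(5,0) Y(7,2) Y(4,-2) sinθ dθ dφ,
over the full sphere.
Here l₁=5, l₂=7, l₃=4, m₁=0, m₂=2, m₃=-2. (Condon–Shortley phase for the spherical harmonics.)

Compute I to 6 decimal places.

Checks pass: Σm=0; 16 even; l₃=4∈[2,12].
(2·5+1)(2·7+1)(2·4+1) = 1485
Δ: 8! 2! 6! / 17! → 1/6126120
sum: t=3:−1/69120 t=4:+1/20736 t=5:−1/69120 = 1/51840
3j²(5 7 4; 0 0 0) = Δ·Π!·Σ² = 280/21879  (sign +1)
sum: t=3:−1/1036800 t=4:+1/69120 t=5:−1/69120 = -1/1036800
3j²(5 7 4; 0 2 -2) = Δ·Π!·Σ² = 1/7293  (sign -1)
combine: 4πI² = 1485·280/21879·1/7293 = 1400/537251
take √, sign -1: I = -0.01440026

-0.014400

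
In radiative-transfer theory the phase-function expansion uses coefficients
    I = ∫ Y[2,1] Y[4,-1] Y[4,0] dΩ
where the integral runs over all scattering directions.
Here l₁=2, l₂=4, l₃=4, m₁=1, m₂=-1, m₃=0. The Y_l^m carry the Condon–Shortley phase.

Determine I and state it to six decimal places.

-0.044869

Checks pass: Σm=0; 10 even; l₃=4∈[2,6].
(2·2+1)(2·4+1)(2·4+1) = 405
Δ: 2! 2! 6! / 11! → 1/13860
sum: t=0:+1/192 t=1:−1/36 t=2:+1/192 = -5/288
3j²(2 4 4; 0 0 0) = Δ·Π!·Σ² = 20/693  (sign -1)
sum: t=0:+1/72 t=1:−1/96 = 1/288
3j²(2 4 4; 1 -1 0) = Δ·Π!·Σ² = 1/462  (sign +1)
combine: 4πI² = 405·20/693·1/462 = 150/5929
take √, sign -1: I = -0.04486937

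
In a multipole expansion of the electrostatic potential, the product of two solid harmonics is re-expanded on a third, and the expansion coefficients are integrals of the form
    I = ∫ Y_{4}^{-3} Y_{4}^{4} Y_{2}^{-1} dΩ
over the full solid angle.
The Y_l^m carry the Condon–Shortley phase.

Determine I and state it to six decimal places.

0.198645

Checks pass: Σm=0; 10 even; l₃=2∈[0,8].
(2·4+1)(2·4+1)(2·2+1) = 405
Δ: 6! 2! 2! / 11! → 1/13860
sum: t=2:+1/192 t=3:−1/36 t=4:+1/192 = -5/288
3j²(4 4 2; 0 0 0) = Δ·Π!·Σ² = 20/693  (sign -1)
sum: t=6:+1/1440 = 1/1440
3j²(4 4 2; -3 4 -1) = Δ·Π!·Σ² = 7/165  (sign -1)
combine: 4πI² = 405·20/693·7/165 = 60/121
take √, sign +1: I = 0.19864517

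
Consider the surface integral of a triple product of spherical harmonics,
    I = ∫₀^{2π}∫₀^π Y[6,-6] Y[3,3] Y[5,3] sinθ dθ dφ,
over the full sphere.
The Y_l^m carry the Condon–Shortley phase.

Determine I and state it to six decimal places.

-0.119512

Checks pass: Σm=0; 14 even; l₃=5∈[3,9].
(2·6+1)(2·3+1)(2·5+1) = 1001
Δ: 4! 8! 2! / 15! → 1/675675
sum: t=1:−1/8640 t=2:+1/2304 t=3:−1/8640 = 7/34560
3j²(6 3 5; 0 0 0) = Δ·Π!·Σ² = 7/429  (sign -1)
sum: t=4:+1/1935360 = 1/1935360
3j²(6 3 5; -6 3 3) = Δ·Π!·Σ² = 1/91  (sign +1)
combine: 4πI² = 1001·7/429·1/91 = 7/39
take √, sign -1: I = -0.11951207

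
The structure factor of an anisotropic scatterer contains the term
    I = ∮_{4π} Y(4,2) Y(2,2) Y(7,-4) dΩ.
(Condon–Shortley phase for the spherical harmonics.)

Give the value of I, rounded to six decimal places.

l₃=7 ∉ [2,6] — triangle fails ⇒ I = 0

0.000000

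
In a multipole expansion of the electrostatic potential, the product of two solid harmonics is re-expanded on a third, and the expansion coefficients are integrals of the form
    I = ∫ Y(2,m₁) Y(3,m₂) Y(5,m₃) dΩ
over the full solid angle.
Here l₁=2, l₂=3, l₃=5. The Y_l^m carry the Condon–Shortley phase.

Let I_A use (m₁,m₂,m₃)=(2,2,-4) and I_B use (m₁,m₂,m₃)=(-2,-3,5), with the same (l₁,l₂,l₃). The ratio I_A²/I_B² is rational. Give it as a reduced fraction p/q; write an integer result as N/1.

3/5

Same 2,3,5: normalisation and zero-m 3j drop out of the ratio.
A: Δ: 0! 4! 6! / 11! → 1/2310; sum: t=0:+1/2880 = 1/2880; 3j²(2 3 5; 2 2 -4) = Δ·Π!·Σ² = 3/55  (sign -1)
B: Δ: 0! 4! 6! / 11! → 1/2310; sum: t=0:+1/17280 = 1/17280; 3j²(2 3 5; -2 -3 5) = Δ·Π!·Σ² = 1/11  (sign +1)
I_A²/I_B² = (3/55)/(1/11) = 3/5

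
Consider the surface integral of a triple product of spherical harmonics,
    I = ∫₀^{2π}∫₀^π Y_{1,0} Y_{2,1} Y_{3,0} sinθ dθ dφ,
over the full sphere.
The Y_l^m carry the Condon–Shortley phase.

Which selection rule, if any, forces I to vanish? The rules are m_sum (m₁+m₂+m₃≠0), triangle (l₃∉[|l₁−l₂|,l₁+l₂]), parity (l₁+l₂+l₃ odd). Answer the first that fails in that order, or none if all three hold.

Σmᵢ = 1  ✗
l₃∈[|l₁−l₂|,l₁+l₂]=[1,3], have l₃=3
Σlᵢ = 6 ⇒ even

m_sum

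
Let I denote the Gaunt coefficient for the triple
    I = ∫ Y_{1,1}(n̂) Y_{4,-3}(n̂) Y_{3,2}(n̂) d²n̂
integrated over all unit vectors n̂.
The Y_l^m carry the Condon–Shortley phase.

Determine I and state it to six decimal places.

-0.282095

m-sum 0 ✓  L=8 even ✓  3≤3≤5 ✓
Π(2lᵢ+1) = 3×9×7 = 189
triangle coeff Δ(1,4,3) = 1/252
Σ_t [1,1]: t=1:−1/36 = -1/36
(3j)²=4/63 [(1 4 3; 0 0 0)], sign=+1
Σ_t [0,0]: t=0:+1/240 = 1/240
(3j)²=1/12 [(1 4 3; 1 -3 2)], sign=-1
⇒ 4πI² = 1/1
I = (-1)√(1/1/(4π)) = -0.28209479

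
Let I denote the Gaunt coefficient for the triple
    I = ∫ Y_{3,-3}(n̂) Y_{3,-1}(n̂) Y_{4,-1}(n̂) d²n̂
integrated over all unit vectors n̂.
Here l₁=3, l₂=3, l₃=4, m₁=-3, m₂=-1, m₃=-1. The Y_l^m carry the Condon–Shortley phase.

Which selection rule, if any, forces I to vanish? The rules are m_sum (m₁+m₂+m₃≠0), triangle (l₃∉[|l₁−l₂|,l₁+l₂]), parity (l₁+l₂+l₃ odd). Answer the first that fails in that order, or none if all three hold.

m₁+m₂+m₃ = -3 − 1 − 1 = -5  ✗
triangle: |3−3|=0 ≤ l₃=4 ≤ 3+3=6
parity: l₁+l₂+l₃ = 10 is even

m_sum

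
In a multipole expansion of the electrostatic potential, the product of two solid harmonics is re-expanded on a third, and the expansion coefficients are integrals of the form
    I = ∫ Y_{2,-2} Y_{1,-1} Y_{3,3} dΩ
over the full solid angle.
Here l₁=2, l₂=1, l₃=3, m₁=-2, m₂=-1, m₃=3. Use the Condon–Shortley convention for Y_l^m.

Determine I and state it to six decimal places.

-0.319865

Rules hold: Σm=0, L=6 even, 1≤3≤3.
N = 5·3·7 = 105
Δ = 0!·4!·2!/7! = 1/105
Racah Σ t=0..0: t=0:+1/4 = 1/4
⇒ 3j(2 1 3; 0 0 0)² = 3/35, sgn -1
Racah Σ t=0..0: t=0:+1/48 = 1/48
⇒ 3j(2 1 3; -2 -1 3)² = 1/7, sgn +1
4πI² = N·(3j₀)²·(3jₘ)² = 9/7
I = -1·√(1.28571/4π) = -0.31986543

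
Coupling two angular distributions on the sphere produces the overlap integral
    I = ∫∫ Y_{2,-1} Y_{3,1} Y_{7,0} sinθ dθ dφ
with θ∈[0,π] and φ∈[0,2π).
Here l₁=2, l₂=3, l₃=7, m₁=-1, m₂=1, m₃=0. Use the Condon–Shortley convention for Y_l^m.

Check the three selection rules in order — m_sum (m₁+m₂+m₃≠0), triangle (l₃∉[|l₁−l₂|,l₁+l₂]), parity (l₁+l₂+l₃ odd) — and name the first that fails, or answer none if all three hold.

Σmᵢ = 0  ✓
l₃∈[|l₁−l₂|,l₁+l₂]=[1,5], have l₃=7  ✗
Σlᵢ = 12 ⇒ even

triangle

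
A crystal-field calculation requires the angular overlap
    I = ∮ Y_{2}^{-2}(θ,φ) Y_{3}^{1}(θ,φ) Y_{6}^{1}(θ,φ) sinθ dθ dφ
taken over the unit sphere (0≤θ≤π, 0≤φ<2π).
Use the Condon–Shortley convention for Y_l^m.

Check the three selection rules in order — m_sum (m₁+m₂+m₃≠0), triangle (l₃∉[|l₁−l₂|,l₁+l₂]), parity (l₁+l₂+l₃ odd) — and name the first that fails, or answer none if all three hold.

triangle

azimuthal sum: -2 + 1 + 1 = 0  ✓
1 ≤ 6 ≤ 5 (triangle on l)  ✗
L = 2 + 3 + 6 = 11 (odd)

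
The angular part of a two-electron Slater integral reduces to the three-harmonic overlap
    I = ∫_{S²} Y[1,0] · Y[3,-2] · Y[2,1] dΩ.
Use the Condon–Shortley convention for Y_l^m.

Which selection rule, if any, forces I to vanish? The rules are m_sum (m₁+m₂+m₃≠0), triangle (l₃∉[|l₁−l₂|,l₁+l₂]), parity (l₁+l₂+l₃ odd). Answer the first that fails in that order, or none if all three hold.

m_sum

m₁+m₂+m₃ = 0 − 2 + 1 = -1  ✗
triangle: |1−3|=2 ≤ l₃=2 ≤ 1+3=4
parity: l₁+l₂+l₃ = 6 is even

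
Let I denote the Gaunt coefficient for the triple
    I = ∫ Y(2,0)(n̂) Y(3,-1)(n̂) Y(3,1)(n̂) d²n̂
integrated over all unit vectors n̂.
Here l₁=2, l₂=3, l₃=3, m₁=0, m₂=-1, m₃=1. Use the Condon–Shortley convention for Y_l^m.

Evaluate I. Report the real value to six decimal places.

-0.126157

Rules hold: Σm=0, L=8 even, 1≤3≤5.
N = 5·7·7 = 245
Δ = 2!·2!·4!/9! = 1/3780
Racah Σ t=0..2: t=0:+1/24 t=1:−1/4 t=2:+1/24 = -1/6
⇒ 3j(2 3 3; 0 0 0)² = 4/105, sgn +1
Racah Σ t=0..2: t=0:+1/16 t=1:−1/6 t=2:+1/96 = -3/32
⇒ 3j(2 3 3; 0 -1 1)² = 3/140, sgn -1
4πI² = N·(3j₀)²·(3jₘ)² = 1/5
I = -1·√(0.2/4π) = -0.12615663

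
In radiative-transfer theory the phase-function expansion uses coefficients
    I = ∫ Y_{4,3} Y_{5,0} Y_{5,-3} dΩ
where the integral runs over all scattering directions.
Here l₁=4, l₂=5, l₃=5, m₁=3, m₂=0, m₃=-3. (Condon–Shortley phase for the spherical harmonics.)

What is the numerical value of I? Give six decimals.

m-sum 0 ✓  L=14 even ✓  1≤5≤9 ✓
Π(2lᵢ+1) = 9×11×11 = 1089
triangle coeff Δ(4,5,5) = 1/3153150
Σ_t [0,4]: t=0:+1/69120 t=1:−1/1728 t=2:+1/576 t=3:−1/1728 t=4:+1/69120 = 7/11520
(3j)²=2/143 [(4 5 5; 0 0 0)], sign=-1
Σ_t [0,1]: t=0:+1/17280 t=1:−1/6912 = -1/11520
(3j)²=2/143 [(4 5 5; 3 0 -3)], sign=-1
⇒ 4πI² = 36/169
I = (+1)√(36/169/(4π)) = 0.13019760

0.130198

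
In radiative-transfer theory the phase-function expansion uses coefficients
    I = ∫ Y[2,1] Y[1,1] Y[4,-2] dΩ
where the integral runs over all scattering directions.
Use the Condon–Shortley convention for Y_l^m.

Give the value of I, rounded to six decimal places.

|2−1|≤4≤2+1 violated ⇒ I = 0

0.000000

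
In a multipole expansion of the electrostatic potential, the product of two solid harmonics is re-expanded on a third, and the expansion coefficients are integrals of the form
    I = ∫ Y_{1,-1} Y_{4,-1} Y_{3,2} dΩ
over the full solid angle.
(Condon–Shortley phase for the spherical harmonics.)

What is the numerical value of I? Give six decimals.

-0.106622

m-sum 0 ✓  L=8 even ✓  3≤3≤5 ✓
Π(2lᵢ+1) = 3×9×7 = 189
triangle coeff Δ(1,4,3) = 1/252
Σ_t [1,1]: t=1:−1/36 = -1/36
(3j)²=4/63 [(1 4 3; 0 0 0)], sign=+1
Σ_t [2,2]: t=2:+1/240 = 1/240
(3j)²=1/84 [(1 4 3; -1 -1 2)], sign=-1
⇒ 4πI² = 1/7
I = (-1)√(1/7/(4π)) = -0.10662181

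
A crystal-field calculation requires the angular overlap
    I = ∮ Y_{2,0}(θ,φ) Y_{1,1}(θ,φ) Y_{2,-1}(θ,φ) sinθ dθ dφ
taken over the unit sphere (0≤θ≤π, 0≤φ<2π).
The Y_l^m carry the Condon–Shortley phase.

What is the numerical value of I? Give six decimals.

0.000000

Σlᵢ=5 odd — θ-integrand is odd under cosθ→−cosθ; I=0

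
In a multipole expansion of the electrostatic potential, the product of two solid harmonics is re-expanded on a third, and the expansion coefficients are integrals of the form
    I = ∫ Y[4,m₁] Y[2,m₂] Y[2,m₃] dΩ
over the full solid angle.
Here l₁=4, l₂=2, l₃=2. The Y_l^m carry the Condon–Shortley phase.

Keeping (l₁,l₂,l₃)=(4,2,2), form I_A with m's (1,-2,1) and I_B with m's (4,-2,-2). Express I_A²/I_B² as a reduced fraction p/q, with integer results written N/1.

1/14

Same 4,2,2: normalisation and zero-m 3j drop out of the ratio.
A: Δ: 4! 4! 0! / 9! → 1/630; sum: t=0:+1/144 = 1/144; 3j²(4 2 2; 1 -2 1) = Δ·Π!·Σ² = 1/126  (sign -1)
B: Δ: 4! 4! 0! / 9! → 1/630; sum: t=0:+1/576 = 1/576; 3j²(4 2 2; 4 -2 -2) = Δ·Π!·Σ² = 1/9  (sign +1)
I_A²/I_B² = (1/126)/(1/9) = 1/14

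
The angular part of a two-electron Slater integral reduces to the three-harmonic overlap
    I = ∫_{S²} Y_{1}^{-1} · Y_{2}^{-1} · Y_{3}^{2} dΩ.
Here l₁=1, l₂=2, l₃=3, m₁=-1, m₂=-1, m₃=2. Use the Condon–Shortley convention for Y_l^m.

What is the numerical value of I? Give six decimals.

m-sum 0 ✓  L=6 even ✓  1≤3≤3 ✓
Π(2lᵢ+1) = 3×5×7 = 105
triangle coeff Δ(1,2,3) = 1/105
Σ_t [0,0]: t=0:+1/4 = 1/4
(3j)²=3/35 [(1 2 3; 0 0 0)], sign=-1
Σ_t [0,0]: t=0:+1/12 = 1/12
(3j)²=2/21 [(1 2 3; -1 -1 2)], sign=-1
⇒ 4πI² = 6/7
I = (+1)√(6/7/(4π)) = 0.26116903

0.261169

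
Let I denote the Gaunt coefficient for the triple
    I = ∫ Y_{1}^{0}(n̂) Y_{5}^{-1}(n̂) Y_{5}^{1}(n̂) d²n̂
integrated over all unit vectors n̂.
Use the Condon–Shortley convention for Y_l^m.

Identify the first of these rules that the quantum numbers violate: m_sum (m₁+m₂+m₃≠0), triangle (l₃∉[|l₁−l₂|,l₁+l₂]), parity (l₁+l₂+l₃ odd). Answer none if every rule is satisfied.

azimuthal sum: 0 − 1 + 1 = 0  ✓
4 ≤ 5 ≤ 6 (triangle on l)  ✓
L = 1 + 5 + 5 = 11 (odd)  ✗

parity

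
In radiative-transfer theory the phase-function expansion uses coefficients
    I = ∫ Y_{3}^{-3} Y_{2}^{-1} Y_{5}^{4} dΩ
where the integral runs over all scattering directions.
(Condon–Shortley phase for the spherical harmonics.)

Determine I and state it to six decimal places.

Rules hold: Σm=0, L=10 even, 1≤5≤5.
N = 7·5·11 = 385
Δ = 0!·6!·4!/11! = 1/2310
Racah Σ t=0..0: t=0:+1/144 = 1/144
⇒ 3j(3 2 5; 0 0 0)² = 10/231, sgn -1
Racah Σ t=0..0: t=0:+1/4320 = 1/4320
⇒ 3j(3 2 5; -3 -1 4)² = 2/55, sgn -1
4πI² = N·(3j₀)²·(3jₘ)² = 20/33
I = +1·√(0.606061/4π) = 0.21961050

0.219610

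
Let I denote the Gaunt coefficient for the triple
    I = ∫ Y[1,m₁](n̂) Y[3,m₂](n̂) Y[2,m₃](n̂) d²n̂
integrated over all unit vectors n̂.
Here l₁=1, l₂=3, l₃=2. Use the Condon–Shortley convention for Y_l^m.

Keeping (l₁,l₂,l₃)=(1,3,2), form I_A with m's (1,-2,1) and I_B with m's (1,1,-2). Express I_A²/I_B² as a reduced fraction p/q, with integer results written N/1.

10/1

l's match ⇒ only the (l;m) 3-j factors differ between A and B.
A: triangle coeff Δ(1,3,2) = 1/105; Σ_t [0,0]: t=0:+1/12 = 1/12; (3j)²=2/21 [(1 3 2; 1 -2 1)], sign=-1
B: triangle coeff Δ(1,3,2) = 1/105; Σ_t [0,0]: t=0:+1/48 = 1/48; (3j)²=1/105 [(1 3 2; 1 1 -2)], sign=+1
I_A²/I_B² = (2/21)/(1/105) = 10/1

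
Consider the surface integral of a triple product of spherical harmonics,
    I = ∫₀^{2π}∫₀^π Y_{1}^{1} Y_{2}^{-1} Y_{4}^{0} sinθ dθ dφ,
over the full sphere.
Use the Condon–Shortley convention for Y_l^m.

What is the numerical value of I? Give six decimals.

0.000000

triangle: need 1≤l₃≤3, have 4; I=0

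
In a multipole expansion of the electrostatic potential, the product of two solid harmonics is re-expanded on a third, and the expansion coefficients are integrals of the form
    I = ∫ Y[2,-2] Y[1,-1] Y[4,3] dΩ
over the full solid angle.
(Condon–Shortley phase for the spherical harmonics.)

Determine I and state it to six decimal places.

0.000000

|2−1|≤4≤2+1 violated ⇒ I = 0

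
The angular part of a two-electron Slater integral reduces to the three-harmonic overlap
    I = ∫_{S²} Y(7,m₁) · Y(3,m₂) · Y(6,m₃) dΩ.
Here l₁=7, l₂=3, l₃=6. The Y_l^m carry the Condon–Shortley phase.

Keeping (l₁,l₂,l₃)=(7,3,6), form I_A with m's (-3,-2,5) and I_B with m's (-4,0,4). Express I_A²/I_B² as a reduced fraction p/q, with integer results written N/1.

Shared (l₁,l₂,l₃)=(7,3,6): N and (l;000)² cancel in I_A²/I_B².
A: Δ = 4!·10!·2!/17! = 1/2042040; Racah Σ t=0..1: t=0:+1/87091200 t=1:−1/4354560 = -19/87091200; ⇒ 3j(7 3 6; -3 -2 5)² = 361/37128, sgn +1
B: Δ = 4!·10!·2!/17! = 1/2042040; Racah Σ t=1..3: t=1:−1/43545600 t=2:+1/1451520 t=3:−1/967680 = -1/2721600; ⇒ 3j(7 3 6; -4 0 4)² = 32/7735, sgn -1
I_A²/I_B² = (361/37128)/(32/7735) = 1805/768

1805/768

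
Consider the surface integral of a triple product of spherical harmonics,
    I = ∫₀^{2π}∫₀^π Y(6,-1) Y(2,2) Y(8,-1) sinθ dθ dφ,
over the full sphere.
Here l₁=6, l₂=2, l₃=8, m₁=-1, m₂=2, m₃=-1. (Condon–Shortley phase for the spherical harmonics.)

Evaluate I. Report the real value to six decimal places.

Rules hold: Σm=0, L=16 even, 4≤8≤8.
N = 13·5·17 = 1105
Δ = 0!·12!·4!/17! = 1/30940
Racah Σ t=0..0: t=0:+1/2073600 = 1/2073600
⇒ 3j(6 2 8; 0 0 0)² = 28/1105, sgn +1
Racah Σ t=0..0: t=0:+1/14515200 = 1/14515200
⇒ 3j(6 2 8; -1 2 -1)² = 9/2210, sgn -1
4πI² = N·(3j₀)²·(3jₘ)² = 126/1105
I = -1·√(0.114027/4π) = -0.09525750

-0.095258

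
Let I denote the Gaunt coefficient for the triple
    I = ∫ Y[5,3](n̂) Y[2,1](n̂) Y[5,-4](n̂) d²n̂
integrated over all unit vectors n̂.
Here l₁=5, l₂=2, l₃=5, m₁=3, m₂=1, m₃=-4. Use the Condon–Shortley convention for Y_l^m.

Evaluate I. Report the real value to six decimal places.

0.196098

Checks pass: Σm=0; 12 even; l₃=5∈[3,7].
(2·5+1)(2·2+1)(2·5+1) = 605
Δ: 2! 8! 2! / 13! → 1/38610
sum: t=0:+1/2880 t=1:−1/576 t=2:+1/2880 = -1/960
3j²(5 2 5; 0 0 0) = Δ·Π!·Σ² = 10/429  (sign +1)
sum: t=1:−1/10080 t=2:+1/80640 = -1/11520
3j²(5 2 5; 3 1 -4) = Δ·Π!·Σ² = 49/1430  (sign +1)
combine: 4πI² = 605·10/429·49/1430 = 245/507
take √, sign +1: I = 0.19609844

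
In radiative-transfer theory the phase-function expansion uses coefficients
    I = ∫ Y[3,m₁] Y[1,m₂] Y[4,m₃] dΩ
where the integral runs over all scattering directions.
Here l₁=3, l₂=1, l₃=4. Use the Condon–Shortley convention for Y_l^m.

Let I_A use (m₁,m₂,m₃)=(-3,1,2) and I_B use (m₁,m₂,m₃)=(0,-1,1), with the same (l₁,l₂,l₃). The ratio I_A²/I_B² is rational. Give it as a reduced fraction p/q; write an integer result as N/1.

Shared (l₁,l₂,l₃)=(3,1,4): N and (l;000)² cancel in I_A²/I_B².
A: Δ = 0!·6!·2!/9! = 1/252; Racah Σ t=0..0: t=0:+1/1440 = 1/1440; ⇒ 3j(3 1 4; -3 1 2)² = 1/252, sgn +1
B: Δ = 0!·6!·2!/9! = 1/252; Racah Σ t=0..0: t=0:+1/72 = 1/72; ⇒ 3j(3 1 4; 0 -1 1)² = 5/126, sgn -1
I_A²/I_B² = (1/252)/(5/126) = 1/10

1/10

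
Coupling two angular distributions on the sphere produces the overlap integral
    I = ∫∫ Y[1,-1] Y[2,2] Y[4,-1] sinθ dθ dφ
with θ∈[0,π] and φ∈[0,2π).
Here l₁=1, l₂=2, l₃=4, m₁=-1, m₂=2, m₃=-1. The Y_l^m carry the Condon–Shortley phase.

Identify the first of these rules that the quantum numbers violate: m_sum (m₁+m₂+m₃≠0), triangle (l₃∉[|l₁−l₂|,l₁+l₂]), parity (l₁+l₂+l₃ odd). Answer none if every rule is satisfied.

Σmᵢ = 0  ✓
l₃∈[|l₁−l₂|,l₁+l₂]=[1,3], have l₃=4  ✗
Σlᵢ = 7 ⇒ odd

triangle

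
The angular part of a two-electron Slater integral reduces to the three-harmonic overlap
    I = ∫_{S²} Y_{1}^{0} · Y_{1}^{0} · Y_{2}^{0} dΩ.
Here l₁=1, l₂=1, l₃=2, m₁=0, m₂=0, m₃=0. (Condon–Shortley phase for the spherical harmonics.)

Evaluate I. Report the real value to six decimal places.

0.252313

m-sum 0 ✓  L=4 even ✓  0≤2≤2 ✓
Π(2lᵢ+1) = 3×3×5 = 45
triangle coeff Δ(1,1,2) = 1/30
Σ_t [0,0]: t=0:+1/1 = 1/1
(3j)²=2/15 [(1 1 2; 0 0 0)], sign=+1
(m-triple is (0,0,0) — same symbol as above.)
⇒ 4πI² = 4/5
I = (+1)√(4/5/(4π)) = 0.25231325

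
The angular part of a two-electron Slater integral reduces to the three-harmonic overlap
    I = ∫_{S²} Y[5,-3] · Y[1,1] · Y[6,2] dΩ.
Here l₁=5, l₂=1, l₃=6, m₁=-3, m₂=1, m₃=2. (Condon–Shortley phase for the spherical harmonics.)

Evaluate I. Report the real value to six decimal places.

0.100084

m-sum 0 ✓  L=12 even ✓  4≤6≤6 ✓
Π(2lᵢ+1) = 11×3×13 = 429
triangle coeff Δ(5,1,6) = 1/858
Σ_t [0,0]: t=0:+1/14400 = 1/14400
(3j)²=6/143 [(5 1 6; 0 0 0)], sign=+1
Σ_t [0,0]: t=0:+1/161280 = 1/161280
(3j)²=1/143 [(5 1 6; -3 1 2)], sign=+1
⇒ 4πI² = 18/143
I = (+1)√(18/143/(4π)) = 0.10008369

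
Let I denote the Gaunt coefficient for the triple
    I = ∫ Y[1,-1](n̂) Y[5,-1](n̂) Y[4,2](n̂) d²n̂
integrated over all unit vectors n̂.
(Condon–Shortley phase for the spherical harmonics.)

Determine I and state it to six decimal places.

-0.120286

Checks pass: Σm=0; 10 even; l₃=4∈[4,6].
(2·1+1)(2·5+1)(2·4+1) = 297
Δ: 2! 0! 8! / 11! → 1/495
sum: t=1:−1/576 = -1/576
3j²(1 5 4; 0 0 0) = Δ·Π!·Σ² = 5/99  (sign -1)
sum: t=2:+1/2880 = 1/2880
3j²(1 5 4; -1 -1 2) = Δ·Π!·Σ² = 2/165  (sign +1)
combine: 4πI² = 297·5/99·2/165 = 2/11
take √, sign -1: I = -0.12028562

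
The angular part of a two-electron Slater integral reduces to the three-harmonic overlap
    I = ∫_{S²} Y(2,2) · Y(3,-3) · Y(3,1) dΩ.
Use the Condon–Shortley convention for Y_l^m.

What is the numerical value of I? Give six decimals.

Checks pass: Σm=0; 8 even; l₃=3∈[1,5].
(2·2+1)(2·3+1)(2·3+1) = 245
Δ: 2! 2! 4! / 9! → 1/3780
sum: t=0:+1/24 t=1:−1/4 t=2:+1/24 = -1/6
3j²(2 3 3; 0 0 0) = Δ·Π!·Σ² = 4/105  (sign +1)
sum: t=0:+1/96 = 1/96
3j²(2 3 3; 2 -3 1) = Δ·Π!·Σ² = 1/42  (sign +1)
combine: 4πI² = 245·4/105·1/42 = 2/9
take √, sign +1: I = 0.13298076

0.132981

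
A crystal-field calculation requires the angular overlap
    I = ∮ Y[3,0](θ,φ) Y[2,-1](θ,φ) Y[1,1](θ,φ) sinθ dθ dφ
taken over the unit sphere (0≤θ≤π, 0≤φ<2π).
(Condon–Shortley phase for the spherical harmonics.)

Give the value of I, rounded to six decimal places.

0.143048

Rules hold: Σm=0, L=6 even, 1≤1≤5.
N = 7·5·3 = 105
Δ = 4!·2!·0!/7! = 1/105
Racah Σ t=2..2: t=2:+1/4 = 1/4
⇒ 3j(3 2 1; 0 0 0)² = 3/35, sgn -1
Racah Σ t=1..1: t=1:−1/12 = -1/12
⇒ 3j(3 2 1; 0 -1 1)² = 1/35, sgn -1
4πI² = N·(3j₀)²·(3jₘ)² = 9/35
I = +1·√(0.257143/4π) = 0.14304817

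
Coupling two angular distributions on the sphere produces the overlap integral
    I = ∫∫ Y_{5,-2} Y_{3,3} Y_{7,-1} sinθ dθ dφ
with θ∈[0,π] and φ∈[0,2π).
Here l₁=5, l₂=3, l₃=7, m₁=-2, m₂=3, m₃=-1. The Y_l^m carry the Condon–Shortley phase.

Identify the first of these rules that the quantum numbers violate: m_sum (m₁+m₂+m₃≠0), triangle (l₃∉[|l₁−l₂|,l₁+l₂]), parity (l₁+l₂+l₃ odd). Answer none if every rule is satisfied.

parity

m₁+m₂+m₃ = -2 + 3 − 1 = 0  ✓
triangle: |5−3|=2 ≤ l₃=7 ≤ 5+3=8  ✓
parity: l₁+l₂+l₃ = 15 is odd  ✗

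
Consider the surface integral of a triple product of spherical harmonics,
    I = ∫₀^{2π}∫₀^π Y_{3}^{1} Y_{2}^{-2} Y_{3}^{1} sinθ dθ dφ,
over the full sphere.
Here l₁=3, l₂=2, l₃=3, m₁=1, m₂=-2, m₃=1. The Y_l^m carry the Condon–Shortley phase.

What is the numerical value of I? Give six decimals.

0.206013

Checks pass: Σm=0; 8 even; l₃=3∈[1,5].
(2·3+1)(2·2+1)(2·3+1) = 245
Δ: 2! 4! 2! / 9! → 1/3780
sum: t=0:+1/24 t=1:−1/4 t=2:+1/24 = -1/6
3j²(3 2 3; 0 0 0) = Δ·Π!·Σ² = 4/105  (sign +1)
sum: t=0:+1/16 = 1/16
3j²(3 2 3; 1 -2 1) = Δ·Π!·Σ² = 2/35  (sign +1)
combine: 4πI² = 245·4/105·2/35 = 8/15
take √, sign +1: I = 0.20601291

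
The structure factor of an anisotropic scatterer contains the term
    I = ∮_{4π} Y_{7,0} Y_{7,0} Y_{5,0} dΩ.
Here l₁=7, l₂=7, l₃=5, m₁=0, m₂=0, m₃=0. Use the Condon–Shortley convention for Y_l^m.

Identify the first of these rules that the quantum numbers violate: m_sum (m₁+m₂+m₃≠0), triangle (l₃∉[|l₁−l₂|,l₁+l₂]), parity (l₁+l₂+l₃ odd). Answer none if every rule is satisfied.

azimuthal sum: 0 + 0 + 0 = 0  ✓
0 ≤ 5 ≤ 14 (triangle on l)  ✓
L = 7 + 7 + 5 = 19 (odd)  ✗

parity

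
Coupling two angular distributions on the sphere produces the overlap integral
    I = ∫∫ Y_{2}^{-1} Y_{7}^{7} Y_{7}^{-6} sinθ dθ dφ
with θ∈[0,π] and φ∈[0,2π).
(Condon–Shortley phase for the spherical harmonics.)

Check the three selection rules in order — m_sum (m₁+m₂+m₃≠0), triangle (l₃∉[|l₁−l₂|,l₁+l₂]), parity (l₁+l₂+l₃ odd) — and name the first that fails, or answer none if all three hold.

azimuthal sum: -1 + 7 − 6 = 0  ✓
5 ≤ 7 ≤ 9 (triangle on l)  ✓
L = 2 + 7 + 7 = 16 (even)  ✓

none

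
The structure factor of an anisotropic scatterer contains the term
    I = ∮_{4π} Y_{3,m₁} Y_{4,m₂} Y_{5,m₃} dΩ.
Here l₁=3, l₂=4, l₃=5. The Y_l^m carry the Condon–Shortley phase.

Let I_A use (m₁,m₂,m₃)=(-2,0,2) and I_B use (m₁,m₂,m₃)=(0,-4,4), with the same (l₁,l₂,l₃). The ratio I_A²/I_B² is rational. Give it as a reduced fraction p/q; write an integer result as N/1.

Same 3,4,5: normalisation and zero-m 3j drop out of the ratio.
A: Δ: 2! 4! 6! / 13! → 1/180180; sum: t=1:−1/864 t=2:+1/576 = 1/1728; 3j²(3 4 5; -2 0 2) = Δ·Π!·Σ² = 5/1287  (sign -1)
B: Δ: 2! 4! 6! / 13! → 1/180180; sum: t=0:+1/8640 = 1/8640; 3j²(3 4 5; 0 -4 4) = Δ·Π!·Σ² = 28/715  (sign -1)
I_A²/I_B² = (5/1287)/(28/715) = 25/252

25/252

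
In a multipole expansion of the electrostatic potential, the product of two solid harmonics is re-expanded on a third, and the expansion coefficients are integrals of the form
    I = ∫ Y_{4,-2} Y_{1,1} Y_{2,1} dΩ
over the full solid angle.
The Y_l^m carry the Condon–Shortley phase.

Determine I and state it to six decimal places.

0.000000

l₃=2 ∉ [3,5] — triangle fails ⇒ I = 0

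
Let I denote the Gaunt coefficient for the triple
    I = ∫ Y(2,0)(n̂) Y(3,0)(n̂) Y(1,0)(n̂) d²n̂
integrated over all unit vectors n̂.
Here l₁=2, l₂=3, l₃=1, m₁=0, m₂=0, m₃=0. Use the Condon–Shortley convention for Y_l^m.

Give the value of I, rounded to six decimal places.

Rules hold: Σm=0, L=6 even, 1≤1≤5.
N = 5·7·3 = 105
Δ = 4!·0!·2!/7! = 1/105
Racah Σ t=2..2: t=2:+1/4 = 1/4
⇒ 3j(2 3 1; 0 0 0)² = 3/35, sgn -1
(m-triple is (0,0,0) — same symbol as above.)
4πI² = N·(3j₀)²·(3jₘ)² = 27/35
I = +1·√(0.771429/4π) = 0.24776670

0.247767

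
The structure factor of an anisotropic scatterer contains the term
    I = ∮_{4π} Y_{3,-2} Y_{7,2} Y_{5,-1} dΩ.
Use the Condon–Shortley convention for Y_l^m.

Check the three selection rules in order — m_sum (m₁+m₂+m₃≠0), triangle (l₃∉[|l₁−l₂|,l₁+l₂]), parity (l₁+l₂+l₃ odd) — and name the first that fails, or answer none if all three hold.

m_sum

azimuthal sum: -2 + 2 − 1 = -1  ✗
4 ≤ 5 ≤ 10 (triangle on l)
L = 3 + 7 + 5 = 15 (odd)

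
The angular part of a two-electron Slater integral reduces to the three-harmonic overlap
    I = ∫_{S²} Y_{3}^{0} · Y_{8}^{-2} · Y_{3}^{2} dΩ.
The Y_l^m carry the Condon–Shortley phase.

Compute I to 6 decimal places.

0.000000

triangle: need 5≤l₃≤11, have 3; I=0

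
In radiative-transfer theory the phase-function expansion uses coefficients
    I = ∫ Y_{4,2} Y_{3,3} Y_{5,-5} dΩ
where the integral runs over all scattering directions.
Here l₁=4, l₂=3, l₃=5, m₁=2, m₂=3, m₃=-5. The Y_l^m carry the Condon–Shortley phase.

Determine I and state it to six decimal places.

Checks pass: Σm=0; 12 even; l₃=5∈[1,7].
(2·4+1)(2·3+1)(2·5+1) = 693
Δ: 2! 6! 4! / 13! → 1/180180
sum: t=0:+1/576 t=1:−1/144 t=2:+1/576 = -1/288
3j²(4 3 5; 0 0 0) = Δ·Π!·Σ² = 20/1001  (sign +1)
sum: t=2:+1/34560 = 1/34560
3j²(4 3 5; 2 3 -5) = Δ·Π!·Σ² = 5/286  (sign +1)
combine: 4πI² = 693·20/1001·5/286 = 450/1859
take √, sign +1: I = 0.13879110

0.138791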